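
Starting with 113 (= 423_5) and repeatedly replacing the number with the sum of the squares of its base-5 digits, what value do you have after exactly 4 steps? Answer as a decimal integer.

13

113 = (4,2,3)_5 → 4² + 2² + 3² = 16 + 4 + 9 = 29
29 = (1,0,4)_5 → 1² + 0² + 4² = 1 + 0 + 16 = 17
17 = (3,2)_5 → 3² + 2² = 9 + 4 = 13
13 = (2,3)_5 → 2² + 3² = 4 + 9 = 13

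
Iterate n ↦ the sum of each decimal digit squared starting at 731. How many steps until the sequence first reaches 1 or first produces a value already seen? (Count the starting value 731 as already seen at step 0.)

731 → 7² + 3² + 1² = 49 + 9 + 1 = 59
59 → 5² + 9² = 25 + 81 = 106
106 → 1² + 0² + 6² = 1 + 0 + 36 = 37
37 → 3² + 7² = 9 + 49 = 58
58 → 5² + 8² = 25 + 64 = 89
89 → 8² + 9² = 64 + 81 = 145
145 → 1² + 4² + 5² = 1 + 16 + 25 = 42
42 → 4² + 2² = 16 + 4 = 20
20 → 2² + 0² = 4 + 0 = 4
4 → 4² = 16
16 → 1² + 6² = 1 + 36 = 37  — 37 repeats.
That took 11 steps.

11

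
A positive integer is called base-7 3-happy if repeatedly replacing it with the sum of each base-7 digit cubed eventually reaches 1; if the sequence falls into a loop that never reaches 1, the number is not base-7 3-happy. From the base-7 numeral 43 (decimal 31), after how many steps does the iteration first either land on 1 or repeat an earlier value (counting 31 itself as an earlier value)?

3

31 = (4,3)_7 → 91
91 = (1,6,0)_7 → 217
217 = (4,3,0)_7 → 91  — 91 repeats.
That took 3 steps.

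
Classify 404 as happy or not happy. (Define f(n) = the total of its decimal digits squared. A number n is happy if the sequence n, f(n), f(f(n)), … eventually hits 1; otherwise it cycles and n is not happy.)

happy

404 → 4² + 0² + 4² = 16 + 0 + 16 = 32
32 → 3² + 2² = 9 + 4 = 13
13 → 1² + 3² = 1 + 9 = 10
10 → 1² + 0² = 1 + 0 = 1  — reached 1.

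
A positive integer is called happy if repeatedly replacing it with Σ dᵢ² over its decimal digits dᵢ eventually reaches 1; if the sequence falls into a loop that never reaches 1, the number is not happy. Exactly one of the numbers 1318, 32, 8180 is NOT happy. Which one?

1318

1318: 1318 → 75 → 74 → 65 → 61 → 37 → 58 → 89 → 145 → 42 → 20 → 4 → 16 → 37  — repeats 37 (not happy)
32: 32 → 13 → 10 → 1  — reaches 1 (happy)
8180: 8180 → 129 → 86 → 100 → 1  — reaches 1 (happy)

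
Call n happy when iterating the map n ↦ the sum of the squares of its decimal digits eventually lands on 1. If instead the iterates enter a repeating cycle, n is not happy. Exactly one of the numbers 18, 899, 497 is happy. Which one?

18: 18 → 65 → 61 → 37 → 58 → 89 → 145 → 42 → 20 → 4 → 16 → 37  — repeats 37 (not happy)
899: 899 → 226 → 44 → 32 → 13 → 10 → 1  — reaches 1 (happy)
497: 497 → 146 → 53 → 34 → 25 → 29 → 85 → 89 → 145 → 42 → 20 → 4 → 16 → 37 → 58 → 89  — repeats 89 (not happy)

899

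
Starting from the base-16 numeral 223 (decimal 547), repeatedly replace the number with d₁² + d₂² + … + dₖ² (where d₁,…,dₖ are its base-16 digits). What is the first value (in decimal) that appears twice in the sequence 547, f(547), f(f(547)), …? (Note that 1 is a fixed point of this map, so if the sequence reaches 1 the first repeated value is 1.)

547 = (2,2,3)_16 → 17
17 = (1,1)_16 → 2
2 = (2)_16 → 4
4 = (4)_16 → 16
16 = (1,0)_16 → 1  — reached the fixed point 1.
1 → 1, so 1 is the first repeated value.

1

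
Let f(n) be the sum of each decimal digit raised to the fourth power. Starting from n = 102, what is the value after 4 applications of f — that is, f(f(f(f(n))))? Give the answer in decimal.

102 → 1⁴ + 0⁴ + 2⁴ = 17
17 → 1⁴ + 7⁴ = 2402
2402 → 2⁴ + 4⁴ + 0⁴ + 2⁴ = 288
288 → 2⁴ + 8⁴ + 8⁴ = 8208

8208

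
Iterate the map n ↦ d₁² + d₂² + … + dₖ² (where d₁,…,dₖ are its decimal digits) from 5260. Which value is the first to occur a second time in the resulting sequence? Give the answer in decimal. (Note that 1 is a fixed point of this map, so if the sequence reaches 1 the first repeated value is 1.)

37

5260 → 5² + 2² + 6² + 0² = 65
65 → 6² + 5² = 61
61 → 6² + 1² = 37
37 → 3² + 7² = 58
58 → 5² + 8² = 89
89 → 8² + 9² = 145
145 → 1² + 4² + 5² = 42
42 → 4² + 2² = 20
20 → 2² + 0² = 4
4 → 4² = 16
16 → 1² + 6² = 37  — 37 already appeared earlier.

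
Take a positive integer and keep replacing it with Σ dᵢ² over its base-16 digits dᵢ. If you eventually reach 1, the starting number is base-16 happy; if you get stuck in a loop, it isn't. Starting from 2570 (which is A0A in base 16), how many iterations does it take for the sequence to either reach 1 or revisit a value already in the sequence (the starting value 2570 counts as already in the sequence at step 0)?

2570 = (10,0,10)_16 → 10² + 0² + 10² = 100 + 0 + 100 = 200
200 = (12,8)_16 → 12² + 8² = 144 + 64 = 208
208 = (13,0)_16 → 13² + 0² = 169 + 0 = 169
169 = (10,9)_16 → 10² + 9² = 100 + 81 = 181
181 = (11,5)_16 → 11² + 5² = 121 + 25 = 146
146 = (9,2)_16 → 9² + 2² = 81 + 4 = 85
85 = (5,5)_16 → 5² + 5² = 25 + 25 = 50
50 = (3,2)_16 → 3² + 2² = 9 + 4 = 13
13 = (13)_16 → 13² = 169  — 169 repeats.
That took 9 steps.

9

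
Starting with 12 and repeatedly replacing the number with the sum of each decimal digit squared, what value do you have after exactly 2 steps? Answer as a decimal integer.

12 → 1² + 2² = 5
5 → 5² = 25

25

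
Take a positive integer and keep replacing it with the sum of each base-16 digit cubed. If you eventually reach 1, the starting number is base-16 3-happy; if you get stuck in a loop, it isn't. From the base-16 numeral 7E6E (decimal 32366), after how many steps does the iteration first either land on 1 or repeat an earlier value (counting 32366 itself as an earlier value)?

7

32366 = (7,14,6,14)_16 → 7³ + 14³ + 6³ + 14³ = 343 + 2744 + 216 + 2744 = 6047
6047 = (1,7,9,15)_16 → 1³ + 7³ + 9³ + 15³ = 1 + 343 + 729 + 3375 = 4448
4448 = (1,1,6,0)_16 → 1³ + 1³ + 6³ + 0³ = 1 + 1 + 216 + 0 = 218
218 = (13,10)_16 → 13³ + 10³ = 2197 + 1000 = 3197
3197 = (12,7,13)_16 → 12³ + 7³ + 13³ = 1728 + 343 + 2197 = 4268
4268 = (1,0,10,12)_16 → 1³ + 0³ + 10³ + 12³ = 1 + 0 + 1000 + 1728 = 2729
2729 = (10,10,9)_16 → 10³ + 10³ + 9³ = 1000 + 1000 + 729 = 2729  — 2729 repeats.
That took 7 steps.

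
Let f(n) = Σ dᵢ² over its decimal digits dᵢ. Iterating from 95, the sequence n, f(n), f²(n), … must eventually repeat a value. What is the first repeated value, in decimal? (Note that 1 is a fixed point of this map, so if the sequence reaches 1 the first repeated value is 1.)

95 → 9² + 5² = 81 + 25 = 106
106 → 1² + 0² + 6² = 1 + 0 + 36 = 37
37 → 3² + 7² = 9 + 49 = 58
58 → 5² + 8² = 25 + 64 = 89
89 → 8² + 9² = 64 + 81 = 145
145 → 1² + 4² + 5² = 1 + 16 + 25 = 42
42 → 4² + 2² = 16 + 4 = 20
20 → 2² + 0² = 4 + 0 = 4
4 → 4² = 16
16 → 1² + 6² = 1 + 36 = 37  — 37 already appeared earlier.

37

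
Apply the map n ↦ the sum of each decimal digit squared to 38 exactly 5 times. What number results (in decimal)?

38 → 3² + 8² = 9 + 64 = 73
73 → 7² + 3² = 49 + 9 = 58
58 → 5² + 8² = 25 + 64 = 89
89 → 8² + 9² = 64 + 81 = 145
145 → 1² + 4² + 5² = 1 + 16 + 25 = 42

42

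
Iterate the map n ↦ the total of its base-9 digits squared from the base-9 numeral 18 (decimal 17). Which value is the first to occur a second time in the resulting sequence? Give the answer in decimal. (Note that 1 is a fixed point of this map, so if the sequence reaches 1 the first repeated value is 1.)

65

17 = (1,8)_9 → 1² + 8² = 65
65 = (7,2)_9 → 7² + 2² = 53
53 = (5,8)_9 → 5² + 8² = 89
89 = (1,0,8)_9 → 1² + 0² + 8² = 65  — 65 already appeared earlier.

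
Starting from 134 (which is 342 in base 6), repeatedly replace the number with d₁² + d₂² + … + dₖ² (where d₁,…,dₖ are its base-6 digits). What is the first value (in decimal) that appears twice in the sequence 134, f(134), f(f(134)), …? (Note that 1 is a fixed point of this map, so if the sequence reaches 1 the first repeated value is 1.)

29

134 = (3,4,2)_6 → 3² + 4² + 2² = 9 + 16 + 4 = 29
29 = (4,5)_6 → 4² + 5² = 16 + 25 = 41
41 = (1,0,5)_6 → 1² + 0² + 5² = 1 + 0 + 25 = 26
26 = (4,2)_6 → 4² + 2² = 16 + 4 = 20
20 = (3,2)_6 → 3² + 2² = 9 + 4 = 13
13 = (2,1)_6 → 2² + 1² = 4 + 1 = 5
5 = (5)_6 → 5² = 25
25 = (4,1)_6 → 4² + 1² = 16 + 1 = 17
17 = (2,5)_6 → 2² + 5² = 4 + 25 = 29  — 29 already appeared earlier.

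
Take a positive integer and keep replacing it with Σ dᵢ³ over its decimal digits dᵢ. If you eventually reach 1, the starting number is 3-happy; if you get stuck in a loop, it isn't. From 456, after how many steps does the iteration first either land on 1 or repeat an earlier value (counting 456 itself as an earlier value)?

7

456 → 4³ + 5³ + 6³ = 64 + 125 + 216 = 405
405 → 4³ + 0³ + 5³ = 64 + 0 + 125 = 189
189 → 1³ + 8³ + 9³ = 1 + 512 + 729 = 1242
1242 → 1³ + 2³ + 4³ + 2³ = 1 + 8 + 64 + 8 = 81
81 → 8³ + 1³ = 512 + 1 = 513
513 → 5³ + 1³ + 3³ = 125 + 1 + 27 = 153
153 → 1³ + 5³ + 3³ = 1 + 125 + 27 = 153  — 153 repeats.
That took 7 steps.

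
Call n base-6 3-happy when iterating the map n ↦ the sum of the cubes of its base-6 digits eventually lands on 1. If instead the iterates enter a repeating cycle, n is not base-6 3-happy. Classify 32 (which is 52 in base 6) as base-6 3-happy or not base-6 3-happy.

32 = (5,2)_6 → 5³ + 2³ = 125 + 8 = 133
133 = (3,4,1)_6 → 3³ + 4³ + 1³ = 27 + 64 + 1 = 92
92 = (2,3,2)_6 → 2³ + 3³ + 2³ = 8 + 27 + 8 = 43
43 = (1,1,1)_6 → 1³ + 1³ + 1³ = 1 + 1 + 1 = 3
3 = (3)_6 → 3³ = 27
27 = (4,3)_6 → 4³ + 3³ = 64 + 27 = 91
91 = (2,3,1)_6 → 2³ + 3³ + 1³ = 8 + 27 + 1 = 36
36 = (1,0,0)_6 → 1³ + 0³ + 0³ = 1 + 0 + 0 = 1  — reached 1.

base-6 3-happy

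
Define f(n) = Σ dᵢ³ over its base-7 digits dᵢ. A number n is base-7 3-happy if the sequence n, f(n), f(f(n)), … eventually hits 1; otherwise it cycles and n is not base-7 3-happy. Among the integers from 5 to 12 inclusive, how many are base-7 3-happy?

5: 5 → 125 → 251 → 341 → 557 → 137 → 197 → 65 → 17 → 35 → 125  (repeats 125)
6: 6 → 216 → 288 → 342 → 648 → 282 → 258 → 342  (repeats 342)
7: 7 → 1  (reaches 1)
8: 8 → 2 → 8  (repeats 8)
9: 9 → 9  (repeats 9)
10: 10 → 28 → 64 → 10  (repeats 10)
11: 11 → 65 → 17 → 35 → 125 → 251 → 341 → 557 → 137 → 197 → 65  (repeats 65)
12: 12 → 126 → 72 → 36 → 126  (repeats 126)
base-7 3-happy: 7

1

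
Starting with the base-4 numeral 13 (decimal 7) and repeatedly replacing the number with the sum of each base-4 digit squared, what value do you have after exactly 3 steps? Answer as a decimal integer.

7 = (1,3)_4 → 10
10 = (2,2)_4 → 8
8 = (2,0)_4 → 4

4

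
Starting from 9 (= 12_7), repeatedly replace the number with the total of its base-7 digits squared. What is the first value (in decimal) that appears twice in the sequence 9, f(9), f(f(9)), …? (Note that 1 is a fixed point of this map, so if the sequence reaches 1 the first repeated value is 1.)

25

9 = (1,2)_7 → 1² + 2² = 1 + 4 = 5
5 = (5)_7 → 5² = 25
25 = (3,4)_7 → 3² + 4² = 9 + 16 = 25  — 25 already appeared earlier.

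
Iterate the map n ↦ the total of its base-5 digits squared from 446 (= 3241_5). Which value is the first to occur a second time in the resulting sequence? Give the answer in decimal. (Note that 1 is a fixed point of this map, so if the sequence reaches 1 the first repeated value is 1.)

4

446 = (3,2,4,1)_5 → 3² + 2² + 4² + 1² = 9 + 4 + 16 + 1 = 30
30 = (1,1,0)_5 → 1² + 1² + 0² = 1 + 1 + 0 = 2
2 = (2)_5 → 2² = 4
4 = (4)_5 → 4² = 16
16 = (3,1)_5 → 3² + 1² = 9 + 1 = 10
10 = (2,0)_5 → 2² + 0² = 4 + 0 = 4  — 4 already appeared earlier.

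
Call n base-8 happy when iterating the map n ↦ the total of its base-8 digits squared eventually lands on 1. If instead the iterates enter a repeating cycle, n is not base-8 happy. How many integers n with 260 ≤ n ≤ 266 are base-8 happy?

1

260: 260 → 32 → 16 → 4 → 16  (repeats 16)
261: 261 → 41 → 26 → 13 → 26  (repeats 26)
262: 262 → 52 → 52  (repeats 52)
263: 263 → 65 → 2 → 4 → 16 → 4  (repeats 4)
264: 264 → 17 → 5 → 25 → 10 → 5  (repeats 5)
265: 265 → 18 → 8 → 1  (reaches 1)
266: 266 → 21 → 29 → 34 → 20 → 20  (repeats 20)
base-8 happy: 265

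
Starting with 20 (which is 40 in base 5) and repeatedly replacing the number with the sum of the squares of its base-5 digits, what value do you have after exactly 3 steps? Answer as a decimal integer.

4

20 = (4,0)_5 → 4² + 0² = 16
16 = (3,1)_5 → 3² + 1² = 10
10 = (2,0)_5 → 2² + 0² = 4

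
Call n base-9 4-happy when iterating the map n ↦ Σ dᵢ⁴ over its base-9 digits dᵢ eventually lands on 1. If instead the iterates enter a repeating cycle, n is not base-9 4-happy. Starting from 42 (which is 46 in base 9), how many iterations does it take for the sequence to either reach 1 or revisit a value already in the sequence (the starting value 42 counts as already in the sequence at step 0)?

42 = (4,6)_9 → 4⁴ + 6⁴ = 1552
1552 = (2,1,1,4)_9 → 2⁴ + 1⁴ + 1⁴ + 4⁴ = 274
274 = (3,3,4)_9 → 3⁴ + 3⁴ + 4⁴ = 418
418 = (5,1,4)_9 → 5⁴ + 1⁴ + 4⁴ = 882
882 = (1,1,8,0)_9 → 1⁴ + 1⁴ + 8⁴ + 0⁴ = 4098
4098 = (5,5,5,3)_9 → 5⁴ + 5⁴ + 5⁴ + 3⁴ = 1956
1956 = (2,6,1,3)_9 → 2⁴ + 6⁴ + 1⁴ + 3⁴ = 1394
1394 = (1,8,1,8)_9 → 1⁴ + 8⁴ + 1⁴ + 8⁴ = 8194
8194 = (1,2,2,1,4)_9 → 1⁴ + 2⁴ + 2⁴ + 1⁴ + 4⁴ = 290
290 = (3,5,2)_9 → 3⁴ + 5⁴ + 2⁴ = 722
722 = (8,8,2)_9 → 8⁴ + 8⁴ + 2⁴ = 8208
8208 = (1,2,2,3,0)_9 → 1⁴ + 2⁴ + 2⁴ + 3⁴ + 0⁴ = 114
114 = (1,3,6)_9 → 1⁴ + 3⁴ + 6⁴ = 1378
1378 = (1,8,0,1)_9 → 1⁴ + 8⁴ + 0⁴ + 1⁴ = 4098  — 4098 repeats.
That took 14 steps.

14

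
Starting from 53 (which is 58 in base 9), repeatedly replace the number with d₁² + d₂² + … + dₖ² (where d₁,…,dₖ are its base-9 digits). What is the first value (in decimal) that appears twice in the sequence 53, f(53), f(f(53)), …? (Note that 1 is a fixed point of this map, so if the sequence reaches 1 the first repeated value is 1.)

53 = (5,8)_9 → 5² + 8² = 25 + 64 = 89
89 = (1,0,8)_9 → 1² + 0² + 8² = 1 + 0 + 64 = 65
65 = (7,2)_9 → 7² + 2² = 49 + 4 = 53  — 53 already appeared earlier.

53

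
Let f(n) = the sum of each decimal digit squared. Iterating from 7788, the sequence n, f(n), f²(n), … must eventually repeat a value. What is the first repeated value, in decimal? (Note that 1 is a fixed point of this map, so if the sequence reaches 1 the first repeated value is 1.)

1

7788 → 7² + 7² + 8² + 8² = 226
226 → 2² + 2² + 6² = 44
44 → 4² + 4² = 32
32 → 3² + 2² = 13
13 → 1² + 3² = 10
10 → 1² + 0² = 1  — reached the fixed point 1.
1 → 1, so 1 is the first repeated value.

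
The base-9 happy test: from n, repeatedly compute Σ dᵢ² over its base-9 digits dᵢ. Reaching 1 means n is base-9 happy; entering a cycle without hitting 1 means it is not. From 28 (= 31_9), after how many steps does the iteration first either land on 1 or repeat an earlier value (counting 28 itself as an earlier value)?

28 = (3,1)_9 → 3² + 1² = 10
10 = (1,1)_9 → 1² + 1² = 2
2 = (2)_9 → 2² = 4
4 = (4)_9 → 4² = 16
16 = (1,7)_9 → 1² + 7² = 50
50 = (5,5)_9 → 5² + 5² = 50  — 50 repeats.
That took 6 steps.

6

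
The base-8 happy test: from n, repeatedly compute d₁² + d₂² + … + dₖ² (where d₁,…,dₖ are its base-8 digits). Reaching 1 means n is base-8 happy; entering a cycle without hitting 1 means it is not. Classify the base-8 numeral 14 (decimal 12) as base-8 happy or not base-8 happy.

not base-8 happy

12 = (1,4)_8 → 1² + 4² = 1 + 16 = 17
17 = (2,1)_8 → 2² + 1² = 4 + 1 = 5
5 = (5)_8 → 5² = 25
25 = (3,1)_8 → 3² + 1² = 9 + 1 = 10
10 = (1,2)_8 → 1² + 2² = 1 + 4 = 5  — 5 already seen; the sequence cycles without reaching 1.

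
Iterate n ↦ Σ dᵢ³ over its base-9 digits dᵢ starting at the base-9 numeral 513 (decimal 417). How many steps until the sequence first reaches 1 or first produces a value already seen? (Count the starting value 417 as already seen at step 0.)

5

417 = (5,1,3)_9 → 5³ + 1³ + 3³ = 125 + 1 + 27 = 153
153 = (1,8,0)_9 → 1³ + 8³ + 0³ = 1 + 512 + 0 = 513
513 = (6,3,0)_9 → 6³ + 3³ + 0³ = 216 + 27 + 0 = 243
243 = (3,0,0)_9 → 3³ + 0³ + 0³ = 27 + 0 + 0 = 27
27 = (3,0)_9 → 3³ + 0³ = 27 + 0 = 27  — 27 repeats.
That took 5 steps.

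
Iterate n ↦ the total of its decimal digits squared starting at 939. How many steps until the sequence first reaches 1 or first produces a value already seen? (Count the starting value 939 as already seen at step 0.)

939 → 9² + 3² + 9² = 171
171 → 1² + 7² + 1² = 51
51 → 5² + 1² = 26
26 → 2² + 6² = 40
40 → 4² + 0² = 16
16 → 1² + 6² = 37
37 → 3² + 7² = 58
58 → 5² + 8² = 89
89 → 8² + 9² = 145
145 → 1² + 4² + 5² = 42
42 → 4² + 2² = 20
20 → 2² + 0² = 4
4 → 4² = 16  — 16 repeats.
That took 13 steps.

13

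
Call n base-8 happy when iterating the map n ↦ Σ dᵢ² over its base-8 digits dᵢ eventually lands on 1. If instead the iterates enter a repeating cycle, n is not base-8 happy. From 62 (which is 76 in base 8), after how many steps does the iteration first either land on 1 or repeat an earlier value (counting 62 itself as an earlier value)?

62 = (7,6)_8 → 7² + 6² = 85
85 = (1,2,5)_8 → 1² + 2² + 5² = 30
30 = (3,6)_8 → 3² + 6² = 45
45 = (5,5)_8 → 5² + 5² = 50
50 = (6,2)_8 → 6² + 2² = 40
40 = (5,0)_8 → 5² + 0² = 25
25 = (3,1)_8 → 3² + 1² = 10
10 = (1,2)_8 → 1² + 2² = 5
5 = (5)_8 → 5² = 25  — 25 repeats.
That took 9 steps.

9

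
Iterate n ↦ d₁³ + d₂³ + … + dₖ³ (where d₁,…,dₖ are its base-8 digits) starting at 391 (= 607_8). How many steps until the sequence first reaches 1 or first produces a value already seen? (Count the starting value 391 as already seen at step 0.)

6

391 = (6,0,7)_8 → 6³ + 0³ + 7³ = 216 + 0 + 343 = 559
559 = (1,0,5,7)_8 → 1³ + 0³ + 5³ + 7³ = 1 + 0 + 125 + 343 = 469
469 = (7,2,5)_8 → 7³ + 2³ + 5³ = 343 + 8 + 125 = 476
476 = (7,3,4)_8 → 7³ + 3³ + 4³ = 343 + 27 + 64 = 434
434 = (6,6,2)_8 → 6³ + 6³ + 2³ = 216 + 216 + 8 = 440
440 = (6,7,0)_8 → 6³ + 7³ + 0³ = 216 + 343 + 0 = 559  — 559 repeats.
That took 6 steps.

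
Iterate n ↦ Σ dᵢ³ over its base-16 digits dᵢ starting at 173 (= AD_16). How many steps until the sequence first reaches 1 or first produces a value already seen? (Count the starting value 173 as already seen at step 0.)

4

173 = (10,13)_16 → 10³ + 13³ = 1000 + 2197 = 3197
3197 = (12,7,13)_16 → 12³ + 7³ + 13³ = 1728 + 343 + 2197 = 4268
4268 = (1,0,10,12)_16 → 1³ + 0³ + 10³ + 12³ = 1 + 0 + 1000 + 1728 = 2729
2729 = (10,10,9)_16 → 10³ + 10³ + 9³ = 1000 + 1000 + 729 = 2729  — 2729 repeats.
That took 4 steps.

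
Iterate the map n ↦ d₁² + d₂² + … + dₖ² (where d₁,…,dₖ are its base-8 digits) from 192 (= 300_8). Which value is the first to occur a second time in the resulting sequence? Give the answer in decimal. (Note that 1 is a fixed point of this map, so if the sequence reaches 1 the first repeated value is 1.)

4

192 = (3,0,0)_8 → 3² + 0² + 0² = 9
9 = (1,1)_8 → 1² + 1² = 2
2 = (2)_8 → 2² = 4
4 = (4)_8 → 4² = 16
16 = (2,0)_8 → 2² + 0² = 4  — 4 already appeared earlier.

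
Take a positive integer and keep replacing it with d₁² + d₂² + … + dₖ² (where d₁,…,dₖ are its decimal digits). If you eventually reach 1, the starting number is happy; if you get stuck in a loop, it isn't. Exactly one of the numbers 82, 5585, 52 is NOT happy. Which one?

52

82: 82 → 68 → 100 → 1  — reaches 1 (happy)
5585: 5585 → 139 → 91 → 82 → 68 → 100 → 1  — reaches 1 (happy)
52: 52 → 29 → 85 → 89 → 145 → 42 → 20 → 4 → 16 → 37 → 58 → 89  — repeats 89 (not happy)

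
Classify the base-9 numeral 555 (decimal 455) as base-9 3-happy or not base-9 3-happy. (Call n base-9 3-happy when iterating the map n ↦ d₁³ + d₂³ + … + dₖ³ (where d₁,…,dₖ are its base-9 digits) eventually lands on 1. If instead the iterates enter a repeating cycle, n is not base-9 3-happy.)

455 = (5,5,5)_9 → 5³ + 5³ + 5³ = 375
375 = (4,5,6)_9 → 4³ + 5³ + 6³ = 405
405 = (5,0,0)_9 → 5³ + 0³ + 0³ = 125
125 = (1,4,8)_9 → 1³ + 4³ + 8³ = 577
577 = (7,1,1)_9 → 7³ + 1³ + 1³ = 345
345 = (4,2,3)_9 → 4³ + 2³ + 3³ = 99
99 = (1,2,0)_9 → 1³ + 2³ + 0³ = 9
9 = (1,0)_9 → 1³ + 0³ = 1  — reached 1.

base-9 3-happy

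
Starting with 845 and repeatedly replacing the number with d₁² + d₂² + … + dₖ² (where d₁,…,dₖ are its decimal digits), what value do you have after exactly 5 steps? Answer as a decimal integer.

37

845 → 8² + 4² + 5² = 64 + 16 + 25 = 105
105 → 1² + 0² + 5² = 1 + 0 + 25 = 26
26 → 2² + 6² = 4 + 36 = 40
40 → 4² + 0² = 16 + 0 = 16
16 → 1² + 6² = 1 + 36 = 37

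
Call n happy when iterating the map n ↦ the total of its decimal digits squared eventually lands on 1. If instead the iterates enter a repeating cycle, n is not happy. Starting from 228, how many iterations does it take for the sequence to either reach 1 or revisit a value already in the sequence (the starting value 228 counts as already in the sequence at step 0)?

228 → 72
72 → 53
53 → 34
34 → 25
25 → 29
29 → 85
85 → 89
89 → 145
145 → 42
42 → 20
20 → 4
4 → 16
16 → 37
37 → 58
58 → 89  — 89 repeats.
That took 15 steps.

15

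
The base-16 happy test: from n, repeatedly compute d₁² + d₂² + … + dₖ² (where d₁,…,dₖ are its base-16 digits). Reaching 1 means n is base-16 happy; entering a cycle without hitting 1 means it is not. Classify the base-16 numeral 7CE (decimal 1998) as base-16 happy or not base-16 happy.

not base-16 happy

1998 = (7,12,14)_16 → 7² + 12² + 14² = 49 + 144 + 196 = 389
389 = (1,8,5)_16 → 1² + 8² + 5² = 1 + 64 + 25 = 90
90 = (5,10)_16 → 5² + 10² = 25 + 100 = 125
125 = (7,13)_16 → 7² + 13² = 49 + 169 = 218
218 = (13,10)_16 → 13² + 10² = 169 + 100 = 269
269 = (1,0,13)_16 → 1² + 0² + 13² = 1 + 0 + 169 = 170
170 = (10,10)_16 → 10² + 10² = 100 + 100 = 200
200 = (12,8)_16 → 12² + 8² = 144 + 64 = 208
208 = (13,0)_16 → 13² + 0² = 169 + 0 = 169
169 = (10,9)_16 → 10² + 9² = 100 + 81 = 181
181 = (11,5)_16 → 11² + 5² = 121 + 25 = 146
146 = (9,2)_16 → 9² + 2² = 81 + 4 = 85
85 = (5,5)_16 → 5² + 5² = 25 + 25 = 50
50 = (3,2)_16 → 3² + 2² = 9 + 4 = 13
13 = (13)_16 → 13² = 169  — 169 already seen; the sequence cycles without reaching 1.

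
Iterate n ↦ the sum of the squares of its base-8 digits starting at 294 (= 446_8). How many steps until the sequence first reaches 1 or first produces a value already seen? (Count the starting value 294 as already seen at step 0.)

6

294 = (4,4,6)_8 → 68
68 = (1,0,4)_8 → 17
17 = (2,1)_8 → 5
5 = (5)_8 → 25
25 = (3,1)_8 → 10
10 = (1,2)_8 → 5  — 5 repeats.
That took 6 steps.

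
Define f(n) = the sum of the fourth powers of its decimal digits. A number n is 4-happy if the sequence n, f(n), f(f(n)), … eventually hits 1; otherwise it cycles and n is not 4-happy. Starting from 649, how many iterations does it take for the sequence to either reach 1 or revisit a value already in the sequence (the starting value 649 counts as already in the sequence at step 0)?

9

649 → 6⁴ + 4⁴ + 9⁴ = 1296 + 256 + 6561 = 8113
8113 → 8⁴ + 1⁴ + 1⁴ + 3⁴ = 4096 + 1 + 1 + 81 = 4179
4179 → 4⁴ + 1⁴ + 7⁴ + 9⁴ = 256 + 1 + 2401 + 6561 = 9219
9219 → 9⁴ + 2⁴ + 1⁴ + 9⁴ = 6561 + 16 + 1 + 6561 = 13139
13139 → 1⁴ + 3⁴ + 1⁴ + 3⁴ + 9⁴ = 1 + 81 + 1 + 81 + 6561 = 6725
6725 → 6⁴ + 7⁴ + 2⁴ + 5⁴ = 1296 + 2401 + 16 + 625 = 4338
4338 → 4⁴ + 3⁴ + 3⁴ + 8⁴ = 256 + 81 + 81 + 4096 = 4514
4514 → 4⁴ + 5⁴ + 1⁴ + 4⁴ = 256 + 625 + 1 + 256 = 1138
1138 → 1⁴ + 1⁴ + 3⁴ + 8⁴ = 1 + 1 + 81 + 4096 = 4179  — 4179 repeats.
That took 9 steps.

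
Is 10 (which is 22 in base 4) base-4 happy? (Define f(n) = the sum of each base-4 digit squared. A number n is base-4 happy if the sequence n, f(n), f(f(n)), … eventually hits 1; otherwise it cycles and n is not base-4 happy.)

base-4 happy

10 = (2,2)_4 → 2² + 2² = 8
8 = (2,0)_4 → 2² + 0² = 4
4 = (1,0)_4 → 1² + 0² = 1  — reached 1.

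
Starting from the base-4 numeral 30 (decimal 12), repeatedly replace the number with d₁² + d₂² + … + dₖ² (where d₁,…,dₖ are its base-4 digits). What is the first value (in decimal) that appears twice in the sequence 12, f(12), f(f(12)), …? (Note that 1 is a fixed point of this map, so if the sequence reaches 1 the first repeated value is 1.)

12 = (3,0)_4 → 9
9 = (2,1)_4 → 5
5 = (1,1)_4 → 2
2 = (2)_4 → 4
4 = (1,0)_4 → 1  — reached the fixed point 1.
1 → 1, so 1 is the first repeated value.

1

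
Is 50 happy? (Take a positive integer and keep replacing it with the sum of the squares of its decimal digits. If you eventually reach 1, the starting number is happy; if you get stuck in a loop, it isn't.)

50 → 5² + 0² = 25
25 → 2² + 5² = 29
29 → 2² + 9² = 85
85 → 8² + 5² = 89
89 → 8² + 9² = 145
145 → 1² + 4² + 5² = 42
42 → 4² + 2² = 20
20 → 2² + 0² = 4
4 → 4² = 16
16 → 1² + 6² = 37
37 → 3² + 7² = 58
58 → 5² + 8² = 89  — 89 already seen; the sequence cycles without reaching 1.

not happy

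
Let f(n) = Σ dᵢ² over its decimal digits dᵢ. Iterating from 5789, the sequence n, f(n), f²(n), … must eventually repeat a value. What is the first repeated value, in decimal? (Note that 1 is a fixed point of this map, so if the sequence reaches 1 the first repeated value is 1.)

5789 → 219
219 → 86
86 → 100
100 → 1  — reached the fixed point 1.
1 → 1, so 1 is the first repeated value.

1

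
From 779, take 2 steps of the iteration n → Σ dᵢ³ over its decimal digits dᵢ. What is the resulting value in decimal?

191

779 → 7³ + 7³ + 9³ = 343 + 343 + 729 = 1415
1415 → 1³ + 4³ + 1³ + 5³ = 1 + 64 + 1 + 125 = 191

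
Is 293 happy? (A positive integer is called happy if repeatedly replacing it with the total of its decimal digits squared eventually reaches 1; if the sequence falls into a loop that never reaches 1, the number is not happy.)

293 → 2² + 9² + 3² = 4 + 81 + 9 = 94
94 → 9² + 4² = 81 + 16 = 97
97 → 9² + 7² = 81 + 49 = 130
130 → 1² + 3² + 0² = 1 + 9 + 0 = 10
10 → 1² + 0² = 1 + 0 = 1  — reached 1.

happy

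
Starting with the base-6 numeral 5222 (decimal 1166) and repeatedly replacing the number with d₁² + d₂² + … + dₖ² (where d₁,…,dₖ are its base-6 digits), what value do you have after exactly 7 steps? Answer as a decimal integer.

5

1166 = (5,2,2,2)_6 → 5² + 2² + 2² + 2² = 25 + 4 + 4 + 4 = 37
37 = (1,0,1)_6 → 1² + 0² + 1² = 1 + 0 + 1 = 2
2 = (2)_6 → 2² = 4
4 = (4)_6 → 4² = 16
16 = (2,4)_6 → 2² + 4² = 4 + 16 = 20
20 = (3,2)_6 → 3² + 2² = 9 + 4 = 13
13 = (2,1)_6 → 2² + 1² = 4 + 1 = 5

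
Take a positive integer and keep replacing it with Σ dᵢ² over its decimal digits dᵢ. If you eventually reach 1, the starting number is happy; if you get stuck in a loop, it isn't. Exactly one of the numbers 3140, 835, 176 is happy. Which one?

3140: 3140 → 26 → 40 → 16 → 37 → 58 → 89 → 145 → 42 → 20 → 4 → 16  — repeats 16 (not happy)
835: 835 → 98 → 145 → 42 → 20 → 4 → 16 → 37 → 58 → 89 → 145  — repeats 145 (not happy)
176: 176 → 86 → 100 → 1  — reaches 1 (happy)

176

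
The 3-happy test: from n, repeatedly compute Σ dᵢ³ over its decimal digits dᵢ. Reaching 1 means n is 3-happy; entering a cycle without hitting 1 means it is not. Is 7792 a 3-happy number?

3-happy

7792 → 1423
1423 → 100
100 → 1  — reached 1.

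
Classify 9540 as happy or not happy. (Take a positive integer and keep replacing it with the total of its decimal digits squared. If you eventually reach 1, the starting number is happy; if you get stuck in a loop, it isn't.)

not happy

9540 → 9² + 5² + 4² + 0² = 122
122 → 1² + 2² + 2² = 9
9 → 9² = 81
81 → 8² + 1² = 65
65 → 6² + 5² = 61
61 → 6² + 1² = 37
37 → 3² + 7² = 58
58 → 5² + 8² = 89
89 → 8² + 9² = 145
145 → 1² + 4² + 5² = 42
42 → 4² + 2² = 20
20 → 2² + 0² = 4
4 → 4² = 16
16 → 1² + 6² = 37  — 37 already seen; the sequence cycles without reaching 1.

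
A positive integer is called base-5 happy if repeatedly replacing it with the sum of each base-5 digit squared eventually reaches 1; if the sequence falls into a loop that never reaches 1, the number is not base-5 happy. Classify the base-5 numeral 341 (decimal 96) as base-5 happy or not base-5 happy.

not base-5 happy

96 = (3,4,1)_5 → 3² + 4² + 1² = 26
26 = (1,0,1)_5 → 1² + 0² + 1² = 2
2 = (2)_5 → 2² = 4
4 = (4)_5 → 4² = 16
16 = (3,1)_5 → 3² + 1² = 10
10 = (2,0)_5 → 2² + 0² = 4  — 4 already seen; the sequence cycles without reaching 1.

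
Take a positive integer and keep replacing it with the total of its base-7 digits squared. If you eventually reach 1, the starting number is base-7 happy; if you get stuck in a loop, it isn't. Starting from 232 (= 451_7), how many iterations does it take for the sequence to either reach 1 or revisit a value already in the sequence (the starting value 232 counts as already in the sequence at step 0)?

7

232 = (4,5,1)_7 → 4² + 5² + 1² = 42
42 = (6,0)_7 → 6² + 0² = 36
36 = (5,1)_7 → 5² + 1² = 26
26 = (3,5)_7 → 3² + 5² = 34
34 = (4,6)_7 → 4² + 6² = 52
52 = (1,0,3)_7 → 1² + 0² + 3² = 10
10 = (1,3)_7 → 1² + 3² = 10  — 10 repeats.
That took 7 steps.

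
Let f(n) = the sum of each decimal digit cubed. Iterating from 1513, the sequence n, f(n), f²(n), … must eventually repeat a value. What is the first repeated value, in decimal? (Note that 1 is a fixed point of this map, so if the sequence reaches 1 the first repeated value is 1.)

370

1513 → 1³ + 5³ + 1³ + 3³ = 154
154 → 1³ + 5³ + 4³ = 190
190 → 1³ + 9³ + 0³ = 730
730 → 7³ + 3³ + 0³ = 370
370 → 3³ + 7³ + 0³ = 370  — 370 already appeared earlier.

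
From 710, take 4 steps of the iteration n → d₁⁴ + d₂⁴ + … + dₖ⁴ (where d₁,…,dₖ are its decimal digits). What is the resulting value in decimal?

8208

710 → 7⁴ + 1⁴ + 0⁴ = 2402
2402 → 2⁴ + 4⁴ + 0⁴ + 2⁴ = 288
288 → 2⁴ + 8⁴ + 8⁴ = 8208
8208 → 8⁴ + 2⁴ + 0⁴ + 8⁴ = 8208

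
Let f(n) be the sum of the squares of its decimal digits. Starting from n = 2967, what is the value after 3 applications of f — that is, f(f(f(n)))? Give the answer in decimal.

2967 → 2² + 9² + 6² + 7² = 4 + 81 + 36 + 49 = 170
170 → 1² + 7² + 0² = 1 + 49 + 0 = 50
50 → 5² + 0² = 25 + 0 = 25

25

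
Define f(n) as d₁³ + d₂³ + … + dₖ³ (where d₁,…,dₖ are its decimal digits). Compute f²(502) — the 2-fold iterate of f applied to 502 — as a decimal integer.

55

502 → 133
133 → 55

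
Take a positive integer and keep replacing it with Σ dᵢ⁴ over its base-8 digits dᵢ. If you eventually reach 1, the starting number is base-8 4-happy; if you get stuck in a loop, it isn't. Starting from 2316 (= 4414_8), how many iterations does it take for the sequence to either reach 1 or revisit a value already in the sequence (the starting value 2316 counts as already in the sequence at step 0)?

2316 = (4,4,1,4)_8 → 4⁴ + 4⁴ + 1⁴ + 4⁴ = 256 + 256 + 1 + 256 = 769
769 = (1,4,0,1)_8 → 1⁴ + 4⁴ + 0⁴ + 1⁴ = 1 + 256 + 0 + 1 = 258
258 = (4,0,2)_8 → 4⁴ + 0⁴ + 2⁴ = 256 + 0 + 16 = 272
272 = (4,2,0)_8 → 4⁴ + 2⁴ + 0⁴ = 256 + 16 + 0 = 272  — 272 repeats.
That took 4 steps.

4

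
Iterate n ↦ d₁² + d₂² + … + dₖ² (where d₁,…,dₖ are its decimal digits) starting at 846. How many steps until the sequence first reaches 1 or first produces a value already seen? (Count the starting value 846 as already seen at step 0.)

12

846 → 116
116 → 38
38 → 73
73 → 58
58 → 89
89 → 145
145 → 42
42 → 20
20 → 4
4 → 16
16 → 37
37 → 58  — 58 repeats.
That took 12 steps.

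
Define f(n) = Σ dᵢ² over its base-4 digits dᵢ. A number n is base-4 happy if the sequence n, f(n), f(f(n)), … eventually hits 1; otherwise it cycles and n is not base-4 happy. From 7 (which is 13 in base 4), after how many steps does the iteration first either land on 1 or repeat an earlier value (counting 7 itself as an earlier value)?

7 = (1,3)_4 → 1² + 3² = 1 + 9 = 10
10 = (2,2)_4 → 2² + 2² = 4 + 4 = 8
8 = (2,0)_4 → 2² + 0² = 4 + 0 = 4
4 = (1,0)_4 → 1² + 0² = 1 + 0 = 1  — reached 1.
That took 4 steps.

4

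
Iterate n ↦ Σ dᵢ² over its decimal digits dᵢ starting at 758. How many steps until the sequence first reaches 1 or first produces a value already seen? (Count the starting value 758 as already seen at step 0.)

13

758 → 7² + 5² + 8² = 138
138 → 1² + 3² + 8² = 74
74 → 7² + 4² = 65
65 → 6² + 5² = 61
61 → 6² + 1² = 37
37 → 3² + 7² = 58
58 → 5² + 8² = 89
89 → 8² + 9² = 145
145 → 1² + 4² + 5² = 42
42 → 4² + 2² = 20
20 → 2² + 0² = 4
4 → 4² = 16
16 → 1² + 6² = 37  — 37 repeats.
That took 13 steps.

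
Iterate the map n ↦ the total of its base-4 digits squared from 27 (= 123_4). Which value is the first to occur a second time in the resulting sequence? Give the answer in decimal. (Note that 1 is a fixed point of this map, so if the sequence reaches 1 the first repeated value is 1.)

1

27 = (1,2,3)_4 → 1² + 2² + 3² = 14
14 = (3,2)_4 → 3² + 2² = 13
13 = (3,1)_4 → 3² + 1² = 10
10 = (2,2)_4 → 2² + 2² = 8
8 = (2,0)_4 → 2² + 0² = 4
4 = (1,0)_4 → 1² + 0² = 1  — reached the fixed point 1.
1 → 1, so 1 is the first repeated value.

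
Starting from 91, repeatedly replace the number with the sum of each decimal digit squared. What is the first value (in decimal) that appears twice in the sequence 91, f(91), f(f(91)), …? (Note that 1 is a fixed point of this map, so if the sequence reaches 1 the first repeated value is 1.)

91 → 82
82 → 68
68 → 100
100 → 1  — reached the fixed point 1.
1 → 1, so 1 is the first repeated value.

1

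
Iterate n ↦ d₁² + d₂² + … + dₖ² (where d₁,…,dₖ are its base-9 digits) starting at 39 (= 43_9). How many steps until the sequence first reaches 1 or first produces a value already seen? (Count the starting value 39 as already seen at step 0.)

5

39 = (4,3)_9 → 4² + 3² = 16 + 9 = 25
25 = (2,7)_9 → 2² + 7² = 4 + 49 = 53
53 = (5,8)_9 → 5² + 8² = 25 + 64 = 89
89 = (1,0,8)_9 → 1² + 0² + 8² = 1 + 0 + 64 = 65
65 = (7,2)_9 → 7² + 2² = 49 + 4 = 53  — 53 repeats.
That took 5 steps.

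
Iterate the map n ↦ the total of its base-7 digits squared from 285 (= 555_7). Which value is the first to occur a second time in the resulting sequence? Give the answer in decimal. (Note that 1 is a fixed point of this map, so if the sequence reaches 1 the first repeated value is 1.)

285 = (5,5,5)_7 → 5² + 5² + 5² = 75
75 = (1,3,5)_7 → 1² + 3² + 5² = 35
35 = (5,0)_7 → 5² + 0² = 25
25 = (3,4)_7 → 3² + 4² = 25  — 25 already appeared earlier.

25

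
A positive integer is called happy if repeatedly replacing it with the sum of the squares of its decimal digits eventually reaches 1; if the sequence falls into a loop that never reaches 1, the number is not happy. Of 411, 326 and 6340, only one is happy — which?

411: 411 → 18 → 65 → 61 → 37 → 58 → 89 → 145 → 42 → 20 → 4 → 16 → 37  — repeats 37 (not happy)
326: 326 → 49 → 97 → 130 → 10 → 1  — reaches 1 (happy)
6340: 6340 → 61 → 37 → 58 → 89 → 145 → 42 → 20 → 4 → 16 → 37  — repeats 37 (not happy)

326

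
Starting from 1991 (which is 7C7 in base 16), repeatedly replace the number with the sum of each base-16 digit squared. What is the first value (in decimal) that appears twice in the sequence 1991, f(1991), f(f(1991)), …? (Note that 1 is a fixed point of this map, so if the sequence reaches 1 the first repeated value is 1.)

1991 = (7,12,7)_16 → 7² + 12² + 7² = 242
242 = (15,2)_16 → 15² + 2² = 229
229 = (14,5)_16 → 14² + 5² = 221
221 = (13,13)_16 → 13² + 13² = 338
338 = (1,5,2)_16 → 1² + 5² + 2² = 30
30 = (1,14)_16 → 1² + 14² = 197
197 = (12,5)_16 → 12² + 5² = 169
169 = (10,9)_16 → 10² + 9² = 181
181 = (11,5)_16 → 11² + 5² = 146
146 = (9,2)_16 → 9² + 2² = 85
85 = (5,5)_16 → 5² + 5² = 50
50 = (3,2)_16 → 3² + 2² = 13
13 = (13)_16 → 13² = 169  — 169 already appeared earlier.

169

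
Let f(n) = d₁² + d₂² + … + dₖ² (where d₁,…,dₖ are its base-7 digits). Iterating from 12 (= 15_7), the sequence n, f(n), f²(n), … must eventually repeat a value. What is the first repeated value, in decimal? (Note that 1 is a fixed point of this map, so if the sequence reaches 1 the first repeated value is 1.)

10

12 = (1,5)_7 → 26
26 = (3,5)_7 → 34
34 = (4,6)_7 → 52
52 = (1,0,3)_7 → 10
10 = (1,3)_7 → 10  — 10 already appeared earlier.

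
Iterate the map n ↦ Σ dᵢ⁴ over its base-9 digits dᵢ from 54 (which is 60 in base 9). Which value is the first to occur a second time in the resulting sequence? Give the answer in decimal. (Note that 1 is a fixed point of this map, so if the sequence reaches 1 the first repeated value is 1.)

54 = (6,0)_9 → 6⁴ + 0⁴ = 1296 + 0 = 1296
1296 = (1,7,0,0)_9 → 1⁴ + 7⁴ + 0⁴ + 0⁴ = 1 + 2401 + 0 + 0 = 2402
2402 = (3,2,5,8)_9 → 3⁴ + 2⁴ + 5⁴ + 8⁴ = 81 + 16 + 625 + 4096 = 4818
4818 = (6,5,4,3)_9 → 6⁴ + 5⁴ + 4⁴ + 3⁴ = 1296 + 625 + 256 + 81 = 2258
2258 = (3,0,7,8)_9 → 3⁴ + 0⁴ + 7⁴ + 8⁴ = 81 + 0 + 2401 + 4096 = 6578
6578 = (1,0,0,1,8)_9 → 1⁴ + 0⁴ + 0⁴ + 1⁴ + 8⁴ = 1 + 0 + 0 + 1 + 4096 = 4098
4098 = (5,5,5,3)_9 → 5⁴ + 5⁴ + 5⁴ + 3⁴ = 625 + 625 + 625 + 81 = 1956
1956 = (2,6,1,3)_9 → 2⁴ + 6⁴ + 1⁴ + 3⁴ = 16 + 1296 + 1 + 81 = 1394
1394 = (1,8,1,8)_9 → 1⁴ + 8⁴ + 1⁴ + 8⁴ = 1 + 4096 + 1 + 4096 = 8194
8194 = (1,2,2,1,4)_9 → 1⁴ + 2⁴ + 2⁴ + 1⁴ + 4⁴ = 1 + 16 + 16 + 1 + 256 = 290
290 = (3,5,2)_9 → 3⁴ + 5⁴ + 2⁴ = 81 + 625 + 16 = 722
722 = (8,8,2)_9 → 8⁴ + 8⁴ + 2⁴ = 4096 + 4096 + 16 = 8208
8208 = (1,2,2,3,0)_9 → 1⁴ + 2⁴ + 2⁴ + 3⁴ + 0⁴ = 1 + 16 + 16 + 81 + 0 = 114
114 = (1,3,6)_9 → 1⁴ + 3⁴ + 6⁴ = 1 + 81 + 1296 = 1378
1378 = (1,8,0,1)_9 → 1⁴ + 8⁴ + 0⁴ + 1⁴ = 1 + 4096 + 0 + 1 = 4098  — 4098 already appeared earlier.

4098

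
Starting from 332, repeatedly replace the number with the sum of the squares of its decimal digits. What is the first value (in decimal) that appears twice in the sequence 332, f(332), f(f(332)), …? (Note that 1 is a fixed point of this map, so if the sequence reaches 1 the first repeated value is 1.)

89

332 → 3² + 3² + 2² = 22
22 → 2² + 2² = 8
8 → 8² = 64
64 → 6² + 4² = 52
52 → 5² + 2² = 29
29 → 2² + 9² = 85
85 → 8² + 5² = 89
89 → 8² + 9² = 145
145 → 1² + 4² + 5² = 42
42 → 4² + 2² = 20
20 → 2² + 0² = 4
4 → 4² = 16
16 → 1² + 6² = 37
37 → 3² + 7² = 58
58 → 5² + 8² = 89  — 89 already appeared earlier.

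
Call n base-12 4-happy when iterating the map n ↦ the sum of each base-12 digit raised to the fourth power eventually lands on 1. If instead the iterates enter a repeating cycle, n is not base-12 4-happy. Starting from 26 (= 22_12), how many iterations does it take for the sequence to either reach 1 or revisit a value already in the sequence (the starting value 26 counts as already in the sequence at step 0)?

26 = (2,2)_12 → 2⁴ + 2⁴ = 32
32 = (2,8)_12 → 2⁴ + 8⁴ = 4112
4112 = (2,4,6,8)_12 → 2⁴ + 4⁴ + 6⁴ + 8⁴ = 5664
5664 = (3,3,4,0)_12 → 3⁴ + 3⁴ + 4⁴ + 0⁴ = 418
418 = (2,10,10)_12 → 2⁴ + 10⁴ + 10⁴ = 20016
20016 = (11,7,0,0)_12 → 11⁴ + 7⁴ + 0⁴ + 0⁴ = 17042
17042 = (9,10,4,2)_12 → 9⁴ + 10⁴ + 4⁴ + 2⁴ = 16833
16833 = (9,8,10,9)_12 → 9⁴ + 8⁴ + 10⁴ + 9⁴ = 27218
27218 = (1,3,9,0,2)_12 → 1⁴ + 3⁴ + 9⁴ + 0⁴ + 2⁴ = 6659
6659 = (3,10,2,11)_12 → 3⁴ + 10⁴ + 2⁴ + 11⁴ = 24738
24738 = (1,2,3,9,6)_12 → 1⁴ + 2⁴ + 3⁴ + 9⁴ + 6⁴ = 7955
7955 = (4,7,2,11)_12 → 4⁴ + 7⁴ + 2⁴ + 11⁴ = 17314
17314 = (10,0,2,10)_12 → 10⁴ + 0⁴ + 2⁴ + 10⁴ = 20016  — 20016 repeats.
That took 13 steps.

13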